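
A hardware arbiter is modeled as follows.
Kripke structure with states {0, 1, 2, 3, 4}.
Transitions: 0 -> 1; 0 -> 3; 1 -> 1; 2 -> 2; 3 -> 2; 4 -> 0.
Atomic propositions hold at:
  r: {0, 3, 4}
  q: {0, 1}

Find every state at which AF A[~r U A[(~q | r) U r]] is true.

Sat(~r) = {1, 2}
Sat(~q) = {2, 3, 4}
Sat(~q | r) = {0, 2, 3, 4}
A[(~q | r) U r]: least fixpoint, start Z0 = Sat(r) = {0, 3, 4}, add states in Sat(~q | r) with every successor in Z. Already a fixed point.
Sat(A[(~q | r) U r]) = {0, 3, 4}
A[~r U A[(~q | r) U r]]: least fixpoint, start Z0 = Sat(A[(~q | r) U r]) = {0, 3, 4}, add states in Sat(~r) with every successor in Z. Already a fixed point.
Sat(A[~r U A[(~q | r) U r]]) = {0, 3, 4}
AF A[~r U A[(~q | r) U r]]: least fixpoint, start Z0 = {0, 3, 4}, add states with every successor in Z. Already a fixed point.
Sat(AF A[~r U A[(~q | r) U r]]) = {0, 3, 4}

{0, 3, 4}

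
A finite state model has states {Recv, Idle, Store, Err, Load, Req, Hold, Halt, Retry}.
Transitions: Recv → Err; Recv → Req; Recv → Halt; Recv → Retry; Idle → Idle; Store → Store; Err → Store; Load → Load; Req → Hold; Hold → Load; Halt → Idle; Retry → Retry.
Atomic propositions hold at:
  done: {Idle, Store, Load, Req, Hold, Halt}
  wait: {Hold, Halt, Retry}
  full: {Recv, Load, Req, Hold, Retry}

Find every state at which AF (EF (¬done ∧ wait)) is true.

{Recv, Retry}

Sat(¬done) = {Recv, Err, Retry}
Sat(¬done ∧ wait) = {Retry}
EF (¬done ∧ wait): least fixpoint, start Z0 = {Retry}, add states with some successor in Z. Z1 = {Recv, Retry}; fixed.
Sat(EF (¬done ∧ wait)) = {Recv, Retry}
AF (EF (¬done ∧ wait)): least fixpoint, start Z0 = {Recv, Retry}, add states with every successor in Z. Already a fixed point.
Sat(AF (EF (¬done ∧ wait))) = {Recv, Retry}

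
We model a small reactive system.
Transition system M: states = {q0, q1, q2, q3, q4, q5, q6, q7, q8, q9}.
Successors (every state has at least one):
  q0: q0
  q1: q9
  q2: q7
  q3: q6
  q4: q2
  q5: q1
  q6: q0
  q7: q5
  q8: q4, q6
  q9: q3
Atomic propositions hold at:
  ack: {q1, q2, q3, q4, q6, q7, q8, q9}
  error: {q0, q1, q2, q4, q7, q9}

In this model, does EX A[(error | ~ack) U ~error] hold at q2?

Sat(~ack) = {q0, q5}
Sat(error | ~ack) = {q0, q1, q2, q4, q5, q7, q9}
Sat(~error) = {q3, q5, q6, q8}
A[(error | ~ack) U ~error]: least fixpoint, start Z0 = Sat(~error) = {q3, q5, q6, q8}, add states in Sat(error | ~ack) with every successor in Z. Z1 = {q3, q5, q6, q7, q8, q9}; Z2 = {q1, q2, q3, q5, q6, q7, q8, q9}; Z3 = {q1, q2, q3, q4, q5, q6, q7, q8, q9}; fixed.
Sat(A[(error | ~ack) U ~error]) = {q1, q2, q3, q4, q5, q6, q7, q8, q9}
Sat(EX A[(error | ~ack) U ~error]) = {s : some successor in {q1, q2, q3, q4, q5, q6, q7, q8, q9}} = {q1, q2, q3, q4, q5, q7, q8, q9}
q2 ∈ Sat(EX A[(error | ~ack) U ~error]) = {q1, q2, q3, q4, q5, q7, q8, q9}, so the formula holds at q2.

Yes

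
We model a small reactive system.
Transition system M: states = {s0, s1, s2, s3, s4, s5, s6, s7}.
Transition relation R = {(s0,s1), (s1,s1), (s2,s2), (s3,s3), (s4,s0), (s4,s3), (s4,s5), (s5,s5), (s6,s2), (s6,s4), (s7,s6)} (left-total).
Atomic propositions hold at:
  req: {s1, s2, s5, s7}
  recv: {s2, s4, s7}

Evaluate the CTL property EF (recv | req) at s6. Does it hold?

Sat(recv | req) = {s1, s2, s4, s5, s7}
EF (recv | req): least fixpoint, start Z0 = {s1, s2, s4, s5, s7}, add states with some successor in Z. Z1 = {s0, s1, s2, s4, s5, s6, s7}; fixed.
Sat(EF (recv | req)) = {s0, s1, s2, s4, s5, s6, s7}
s6 ∈ Sat(EF (recv | req)) = {s0, s1, s2, s4, s5, s6, s7}, so the formula holds at s6.

Yes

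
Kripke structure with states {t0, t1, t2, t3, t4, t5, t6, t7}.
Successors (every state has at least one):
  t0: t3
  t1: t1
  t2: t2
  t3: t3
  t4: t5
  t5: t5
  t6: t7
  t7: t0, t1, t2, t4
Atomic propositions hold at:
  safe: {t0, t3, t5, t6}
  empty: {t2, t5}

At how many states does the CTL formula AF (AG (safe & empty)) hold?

Sat(safe & empty) = {t5}
AG (safe & empty): greatest fixpoint, start Z0 = {t5}, keep only states in Sat with every successor in Z. Already a fixed point.
Sat(AG (safe & empty)) = {t5}
AF (AG (safe & empty)): least fixpoint, start Z0 = {t5}, add states with every successor in Z. Z1 = {t4, t5}; fixed.
Sat(AF (AG (safe & empty))) = {t4, t5}
|Sat(AF (AG (safe & empty)))| = |{t4, t5}| = 2.

2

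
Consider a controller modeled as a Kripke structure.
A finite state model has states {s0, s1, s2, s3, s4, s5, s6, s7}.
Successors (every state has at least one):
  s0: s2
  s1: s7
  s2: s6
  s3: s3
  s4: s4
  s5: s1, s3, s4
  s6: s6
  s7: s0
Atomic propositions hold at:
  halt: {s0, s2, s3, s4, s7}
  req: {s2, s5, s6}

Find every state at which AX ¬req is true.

{s1, s3, s4, s5, s7}

Sat(¬req) = {s0, s1, s3, s4, s7}
Sat(AX ¬req) = {s : every successor in {s0, s1, s3, s4, s7}} = {s1, s3, s4, s5, s7}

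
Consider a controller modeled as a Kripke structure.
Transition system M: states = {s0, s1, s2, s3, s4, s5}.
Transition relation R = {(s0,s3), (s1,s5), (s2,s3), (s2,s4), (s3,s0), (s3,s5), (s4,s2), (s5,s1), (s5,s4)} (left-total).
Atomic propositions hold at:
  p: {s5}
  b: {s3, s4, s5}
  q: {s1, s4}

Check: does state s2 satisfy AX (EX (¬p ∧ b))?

Sat(¬p) = {s0, s1, s2, s3, s4}
Sat(¬p ∧ b) = {s3, s4}
Sat(EX (¬p ∧ b)) = {s : some successor in {s3, s4}} = {s0, s2, s5}
Sat(AX (EX (¬p ∧ b))) = {s : every successor in {s0, s2, s5}} = {s1, s3, s4}
s2 ∉ Sat(AX (EX (¬p ∧ b))) = {s1, s3, s4}, so the formula does not hold at s2.

No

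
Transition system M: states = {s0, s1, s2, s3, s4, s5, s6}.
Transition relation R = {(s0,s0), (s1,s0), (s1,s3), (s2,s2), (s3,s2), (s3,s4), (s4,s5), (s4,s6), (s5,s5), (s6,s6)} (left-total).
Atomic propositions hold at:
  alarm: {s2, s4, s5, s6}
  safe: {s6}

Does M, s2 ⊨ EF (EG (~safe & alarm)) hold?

Yes

Sat(~safe) = {s0, s1, s2, s3, s4, s5}
Sat(~safe & alarm) = {s2, s4, s5}
EG (~safe & alarm): greatest fixpoint, start Z0 = {s2, s4, s5}, keep only states in Sat with some successor in Z. Already a fixed point.
Sat(EG (~safe & alarm)) = {s2, s4, s5}
EF (EG (~safe & alarm)): least fixpoint, start Z0 = {s2, s4, s5}, add states with some successor in Z. Z1 = {s2, s3, s4, s5}; Z2 = {s1, s2, s3, s4, s5}; fixed.
Sat(EF (EG (~safe & alarm))) = {s1, s2, s3, s4, s5}
s2 ∈ Sat(EF (EG (~safe & alarm))) = {s1, s2, s3, s4, s5}, so the formula holds at s2.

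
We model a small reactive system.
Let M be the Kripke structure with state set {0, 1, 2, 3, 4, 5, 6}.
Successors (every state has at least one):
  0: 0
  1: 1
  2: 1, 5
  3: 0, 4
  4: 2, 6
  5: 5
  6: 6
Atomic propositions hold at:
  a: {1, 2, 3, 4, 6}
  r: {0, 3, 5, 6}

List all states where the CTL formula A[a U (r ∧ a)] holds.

Sat(r ∧ a) = {3, 6}
A[a U (r ∧ a)]: least fixpoint, start Z0 = Sat((r ∧ a)) = {3, 6}, add states in Sat(a) with every successor in Z. Already a fixed point.
Sat(A[a U (r ∧ a)]) = {3, 6}

{3, 6}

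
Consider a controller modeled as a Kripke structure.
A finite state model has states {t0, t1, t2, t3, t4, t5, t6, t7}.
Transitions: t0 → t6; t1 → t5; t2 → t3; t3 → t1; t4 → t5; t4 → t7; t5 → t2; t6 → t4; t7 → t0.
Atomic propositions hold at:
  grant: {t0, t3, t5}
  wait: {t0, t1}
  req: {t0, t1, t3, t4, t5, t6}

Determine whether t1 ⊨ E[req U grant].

E[req U grant]: least fixpoint, start Z0 = Sat(grant) = {t0, t3, t5}, add states in Sat(req) with some successor in Z. Z1 = {t0, t1, t3, t4, t5}; Z2 = {t0, t1, t3, t4, t5, t6}; fixed.
Sat(E[req U grant]) = {t0, t1, t3, t4, t5, t6}
t1 ∈ Sat(E[req U grant]) = {t0, t1, t3, t4, t5, t6}, so the formula holds at t1.

Yes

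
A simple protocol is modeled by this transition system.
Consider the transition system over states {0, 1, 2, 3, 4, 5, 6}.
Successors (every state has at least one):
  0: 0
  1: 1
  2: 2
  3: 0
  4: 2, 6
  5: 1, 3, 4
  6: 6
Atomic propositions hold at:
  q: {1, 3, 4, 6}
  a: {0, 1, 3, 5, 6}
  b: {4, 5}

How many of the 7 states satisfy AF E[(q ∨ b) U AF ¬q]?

Sat(q ∨ b) = {1, 3, 4, 5, 6}
Sat(¬q) = {0, 2, 5}
AF ¬q: least fixpoint, start Z0 = {0, 2, 5}, add states with every successor in Z. Z1 = {0, 2, 3, 5}; fixed.
Sat(AF ¬q) = {0, 2, 3, 5}
E[(q ∨ b) U AF ¬q]: least fixpoint, start Z0 = Sat(AF ¬q) = {0, 2, 3, 5}, add states in Sat(q ∨ b) with some successor in Z. Z1 = {0, 2, 3, 4, 5}; fixed.
Sat(E[(q ∨ b) U AF ¬q]) = {0, 2, 3, 4, 5}
AF E[(q ∨ b) U AF ¬q]: least fixpoint, start Z0 = {0, 2, 3, 4, 5}, add states with every successor in Z. Already a fixed point.
Sat(AF E[(q ∨ b) U AF ¬q]) = {0, 2, 3, 4, 5}
|Sat(AF E[(q ∨ b) U AF ¬q])| = |{0, 2, 3, 4, 5}| = 5.

5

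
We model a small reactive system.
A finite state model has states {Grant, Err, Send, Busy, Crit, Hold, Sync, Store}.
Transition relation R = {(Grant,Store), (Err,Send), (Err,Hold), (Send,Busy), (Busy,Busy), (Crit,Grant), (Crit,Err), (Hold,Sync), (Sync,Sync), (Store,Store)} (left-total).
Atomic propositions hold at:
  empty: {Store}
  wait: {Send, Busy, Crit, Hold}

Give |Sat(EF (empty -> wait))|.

7

Sat(empty -> wait) = {Grant, Err, Send, Busy, Crit, Hold, Sync}
EF (empty -> wait): least fixpoint, start Z0 = {Grant, Err, Send, Busy, Crit, Hold, Sync}, add states with some successor in Z. Already a fixed point.
Sat(EF (empty -> wait)) = {Grant, Err, Send, Busy, Crit, Hold, Sync}
|Sat(EF (empty -> wait))| = |{Grant, Err, Send, Busy, Crit, Hold, Sync}| = 7.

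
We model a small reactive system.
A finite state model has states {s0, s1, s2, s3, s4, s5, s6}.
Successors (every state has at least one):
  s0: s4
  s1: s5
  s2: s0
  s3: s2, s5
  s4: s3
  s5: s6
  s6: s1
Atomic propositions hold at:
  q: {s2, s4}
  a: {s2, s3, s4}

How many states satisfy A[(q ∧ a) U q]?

2

Sat(q ∧ a) = {s2, s4}
A[(q ∧ a) U q]: least fixpoint, start Z0 = Sat(q) = {s2, s4}, add states in Sat(q ∧ a) with every successor in Z. Already a fixed point.
Sat(A[(q ∧ a) U q]) = {s2, s4}
|Sat(A[(q ∧ a) U q])| = |{s2, s4}| = 2.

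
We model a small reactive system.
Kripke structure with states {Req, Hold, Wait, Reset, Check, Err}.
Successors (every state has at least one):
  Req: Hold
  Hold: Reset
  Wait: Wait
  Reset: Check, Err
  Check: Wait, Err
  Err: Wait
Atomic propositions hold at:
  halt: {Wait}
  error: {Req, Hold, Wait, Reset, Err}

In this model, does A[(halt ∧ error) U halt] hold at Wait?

Sat(halt ∧ error) = {Wait}
A[(halt ∧ error) U halt]: least fixpoint, start Z0 = Sat(halt) = {Wait}, add states in Sat(halt ∧ error) with every successor in Z. Already a fixed point.
Sat(A[(halt ∧ error) U halt]) = {Wait}
Wait ∈ Sat(A[(halt ∧ error) U halt]) = {Wait}, so the formula holds at Wait.

Yes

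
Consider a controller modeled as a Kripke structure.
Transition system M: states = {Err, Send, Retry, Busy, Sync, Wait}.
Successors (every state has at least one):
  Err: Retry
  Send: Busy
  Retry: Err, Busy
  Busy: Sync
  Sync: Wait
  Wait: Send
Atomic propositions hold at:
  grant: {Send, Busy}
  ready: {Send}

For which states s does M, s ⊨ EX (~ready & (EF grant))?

Sat(~ready) = {Err, Retry, Busy, Sync, Wait}
EF grant: least fixpoint, start Z0 = {Send, Busy}, add states with some successor in Z. Z1 = {Send, Retry, Busy, Wait}; Z2 = {Err, Send, Retry, Busy, Sync, Wait}; fixed.
Sat(EF grant) = {Err, Send, Retry, Busy, Sync, Wait}
Sat(~ready & (EF grant)) = {Err, Retry, Busy, Sync, Wait}
Sat(EX (~ready & (EF grant))) = {s : some successor in {Err, Retry, Busy, Sync, Wait}} = {Err, Send, Retry, Busy, Sync}

{Err, Send, Retry, Busy, Sync}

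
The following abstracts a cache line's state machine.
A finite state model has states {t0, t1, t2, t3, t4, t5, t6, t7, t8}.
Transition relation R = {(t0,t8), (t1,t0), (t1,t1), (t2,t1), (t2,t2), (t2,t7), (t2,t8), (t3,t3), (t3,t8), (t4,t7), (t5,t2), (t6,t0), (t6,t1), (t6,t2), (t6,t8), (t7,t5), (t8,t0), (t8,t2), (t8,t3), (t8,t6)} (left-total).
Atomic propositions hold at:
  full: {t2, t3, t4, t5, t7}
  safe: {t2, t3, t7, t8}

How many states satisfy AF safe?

AF safe: least fixpoint, start Z0 = {t2, t3, t7, t8}, add states with every successor in Z. Z1 = {t0, t2, t3, t4, t5, t7, t8}; fixed.
Sat(AF safe) = {t0, t2, t3, t4, t5, t7, t8}
|Sat(AF safe)| = |{t0, t2, t3, t4, t5, t7, t8}| = 7.

7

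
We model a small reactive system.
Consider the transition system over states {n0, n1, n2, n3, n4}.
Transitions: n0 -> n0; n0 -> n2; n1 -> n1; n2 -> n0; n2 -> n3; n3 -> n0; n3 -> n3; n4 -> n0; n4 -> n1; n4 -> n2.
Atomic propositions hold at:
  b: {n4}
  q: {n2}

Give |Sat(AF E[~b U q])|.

Sat(~b) = {n0, n1, n2, n3}
E[~b U q]: least fixpoint, start Z0 = Sat(q) = {n2}, add states in Sat(~b) with some successor in Z. Z1 = {n0, n2}; Z2 = {n0, n2, n3}; fixed.
Sat(E[~b U q]) = {n0, n2, n3}
AF E[~b U q]: least fixpoint, start Z0 = {n0, n2, n3}, add states with every successor in Z. Already a fixed point.
Sat(AF E[~b U q]) = {n0, n2, n3}
|Sat(AF E[~b U q])| = |{n0, n2, n3}| = 3.

3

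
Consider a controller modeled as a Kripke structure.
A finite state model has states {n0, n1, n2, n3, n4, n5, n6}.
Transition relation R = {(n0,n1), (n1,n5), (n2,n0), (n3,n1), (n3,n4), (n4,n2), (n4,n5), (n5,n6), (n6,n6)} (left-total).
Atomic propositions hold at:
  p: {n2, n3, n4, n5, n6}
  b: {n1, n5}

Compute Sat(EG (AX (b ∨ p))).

Sat(b ∨ p) = {n1, n2, n3, n4, n5, n6}
Sat(AX (b ∨ p)) = {s : every successor in {n1, n2, n3, n4, n5, n6}} = {n0, n1, n3, n4, n5, n6}
EG (AX (b ∨ p)): greatest fixpoint, start Z0 = {n0, n1, n3, n4, n5, n6}, keep only states in Sat with some successor in Z. Already a fixed point.
Sat(EG (AX (b ∨ p))) = {n0, n1, n3, n4, n5, n6}

{n0, n1, n3, n4, n5, n6}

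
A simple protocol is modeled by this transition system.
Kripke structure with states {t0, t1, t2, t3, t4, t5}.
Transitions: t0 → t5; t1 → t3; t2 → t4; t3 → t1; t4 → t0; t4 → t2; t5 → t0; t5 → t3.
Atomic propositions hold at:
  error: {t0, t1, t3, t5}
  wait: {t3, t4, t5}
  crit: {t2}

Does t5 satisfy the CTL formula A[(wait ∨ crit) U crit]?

No

Sat(wait ∨ crit) = {t2, t3, t4, t5}
A[(wait ∨ crit) U crit]: least fixpoint, start Z0 = Sat(crit) = {t2}, add states in Sat(wait ∨ crit) with every successor in Z. Already a fixed point.
Sat(A[(wait ∨ crit) U crit]) = {t2}
t5 ∉ Sat(A[(wait ∨ crit) U crit]) = {t2}, so the formula does not hold at t5.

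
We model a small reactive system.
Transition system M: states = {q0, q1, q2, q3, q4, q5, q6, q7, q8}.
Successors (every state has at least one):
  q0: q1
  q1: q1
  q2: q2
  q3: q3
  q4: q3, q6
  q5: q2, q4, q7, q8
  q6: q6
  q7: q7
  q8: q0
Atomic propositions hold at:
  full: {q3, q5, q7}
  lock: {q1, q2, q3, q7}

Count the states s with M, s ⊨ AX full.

Sat(AX full) = {s : every successor in {q3, q5, q7}} = {q3, q7}
|Sat(AX full)| = |{q3, q7}| = 2.

2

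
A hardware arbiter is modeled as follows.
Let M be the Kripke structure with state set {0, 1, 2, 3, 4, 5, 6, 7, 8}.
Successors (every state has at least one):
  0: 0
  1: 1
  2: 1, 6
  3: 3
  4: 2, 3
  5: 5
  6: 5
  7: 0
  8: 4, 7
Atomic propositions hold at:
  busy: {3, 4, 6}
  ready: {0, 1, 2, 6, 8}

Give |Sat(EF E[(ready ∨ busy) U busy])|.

5

Sat(ready ∨ busy) = {0, 1, 2, 3, 4, 6, 8}
E[(ready ∨ busy) U busy]: least fixpoint, start Z0 = Sat(busy) = {3, 4, 6}, add states in Sat(ready ∨ busy) with some successor in Z. Z1 = {2, 3, 4, 6, 8}; fixed.
Sat(E[(ready ∨ busy) U busy]) = {2, 3, 4, 6, 8}
EF E[(ready ∨ busy) U busy]: least fixpoint, start Z0 = {2, 3, 4, 6, 8}, add states with some successor in Z. Already a fixed point.
Sat(EF E[(ready ∨ busy) U busy]) = {2, 3, 4, 6, 8}
|Sat(EF E[(ready ∨ busy) U busy])| = |{2, 3, 4, 6, 8}| = 5.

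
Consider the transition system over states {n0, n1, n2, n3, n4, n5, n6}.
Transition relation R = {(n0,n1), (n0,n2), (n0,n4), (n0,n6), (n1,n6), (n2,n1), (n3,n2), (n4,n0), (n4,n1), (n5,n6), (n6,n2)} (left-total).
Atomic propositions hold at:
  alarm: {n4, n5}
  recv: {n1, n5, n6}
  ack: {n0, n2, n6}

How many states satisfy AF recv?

5

AF recv: least fixpoint, start Z0 = {n1, n5, n6}, add states with every successor in Z. Z1 = {n1, n2, n5, n6}; Z2 = {n1, n2, n3, n5, n6}; fixed.
Sat(AF recv) = {n1, n2, n3, n5, n6}
|Sat(AF recv)| = |{n1, n2, n3, n5, n6}| = 5.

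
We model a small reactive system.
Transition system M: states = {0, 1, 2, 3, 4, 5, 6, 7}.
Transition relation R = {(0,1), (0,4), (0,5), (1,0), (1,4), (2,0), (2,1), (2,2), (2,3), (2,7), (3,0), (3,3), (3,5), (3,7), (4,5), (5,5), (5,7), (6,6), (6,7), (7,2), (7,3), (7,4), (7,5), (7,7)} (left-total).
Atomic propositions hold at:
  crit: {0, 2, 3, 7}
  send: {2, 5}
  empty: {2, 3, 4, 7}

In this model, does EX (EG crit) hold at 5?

Yes

EG crit: greatest fixpoint, start Z0 = {0, 2, 3, 7}, keep only states in Sat with some successor in Z. Z1 = {2, 3, 7}; fixed.
Sat(EG crit) = {2, 3, 7}
Sat(EX (EG crit)) = {s : some successor in {2, 3, 7}} = {2, 3, 5, 6, 7}
5 ∈ Sat(EX (EG crit)) = {2, 3, 5, 6, 7}, so the formula holds at 5.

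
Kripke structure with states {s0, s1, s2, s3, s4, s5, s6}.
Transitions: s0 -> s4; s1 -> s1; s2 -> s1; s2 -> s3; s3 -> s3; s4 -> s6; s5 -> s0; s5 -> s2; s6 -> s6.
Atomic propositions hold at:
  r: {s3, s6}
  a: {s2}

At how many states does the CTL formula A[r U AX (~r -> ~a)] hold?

Sat(~r) = {s0, s1, s2, s4, s5}
Sat(~a) = {s0, s1, s3, s4, s5, s6}
Sat(~r -> ~a) = {s0, s1, s3, s4, s5, s6}
Sat(AX (~r -> ~a)) = {s : every successor in {s0, s1, s3, s4, s5, s6}} = {s0, s1, s2, s3, s4, s6}
A[r U AX (~r -> ~a)]: least fixpoint, start Z0 = Sat(AX (~r -> ~a)) = {s0, s1, s2, s3, s4, s6}, add states in Sat(r) with every successor in Z. Already a fixed point.
Sat(A[r U AX (~r -> ~a)]) = {s0, s1, s2, s3, s4, s6}
|Sat(A[r U AX (~r -> ~a)])| = |{s0, s1, s2, s3, s4, s6}| = 6.

6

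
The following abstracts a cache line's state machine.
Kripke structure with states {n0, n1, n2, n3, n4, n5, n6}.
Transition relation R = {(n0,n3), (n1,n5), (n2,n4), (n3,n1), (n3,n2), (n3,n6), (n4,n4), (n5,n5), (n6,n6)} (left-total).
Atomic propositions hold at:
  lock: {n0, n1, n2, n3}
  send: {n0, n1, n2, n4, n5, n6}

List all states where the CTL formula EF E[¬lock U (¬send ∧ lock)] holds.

Sat(¬lock) = {n4, n5, n6}
Sat(¬send) = {n3}
Sat(¬send ∧ lock) = {n3}
E[¬lock U (¬send ∧ lock)]: least fixpoint, start Z0 = Sat((¬send ∧ lock)) = {n3}, add states in Sat(¬lock) with some successor in Z. Already a fixed point.
Sat(E[¬lock U (¬send ∧ lock)]) = {n3}
EF E[¬lock U (¬send ∧ lock)]: least fixpoint, start Z0 = {n3}, add states with some successor in Z. Z1 = {n0, n3}; fixed.
Sat(EF E[¬lock U (¬send ∧ lock)]) = {n0, n3}

{n0, n3}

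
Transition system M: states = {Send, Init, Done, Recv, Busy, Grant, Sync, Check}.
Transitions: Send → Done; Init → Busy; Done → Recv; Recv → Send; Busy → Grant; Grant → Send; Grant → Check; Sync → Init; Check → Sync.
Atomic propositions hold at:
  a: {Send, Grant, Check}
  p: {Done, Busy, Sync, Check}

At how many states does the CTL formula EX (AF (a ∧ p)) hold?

1

Sat(a ∧ p) = {Check}
AF (a ∧ p): least fixpoint, start Z0 = {Check}, add states with every successor in Z. Already a fixed point.
Sat(AF (a ∧ p)) = {Check}
Sat(EX (AF (a ∧ p))) = {s : some successor in {Check}} = {Grant}
|Sat(EX (AF (a ∧ p)))| = |{Grant}| = 1.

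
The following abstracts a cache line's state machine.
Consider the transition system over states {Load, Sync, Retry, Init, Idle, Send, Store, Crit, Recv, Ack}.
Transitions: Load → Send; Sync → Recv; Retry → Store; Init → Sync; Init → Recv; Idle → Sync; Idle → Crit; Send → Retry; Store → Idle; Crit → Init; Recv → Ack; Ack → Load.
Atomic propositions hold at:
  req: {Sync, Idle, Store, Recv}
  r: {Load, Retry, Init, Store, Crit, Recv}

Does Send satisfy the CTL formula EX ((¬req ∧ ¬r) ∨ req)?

No

Sat(¬req) = {Load, Retry, Init, Send, Crit, Ack}
Sat(¬r) = {Sync, Idle, Send, Ack}
Sat(¬req ∧ ¬r) = {Send, Ack}
Sat((¬req ∧ ¬r) ∨ req) = {Sync, Idle, Send, Store, Recv, Ack}
Sat(EX ((¬req ∧ ¬r) ∨ req)) = {s : some successor in {Sync, Idle, Send, Store, Recv, Ack}} = {Load, Sync, Retry, Init, Idle, Store, Recv}
Send ∉ Sat(EX ((¬req ∧ ¬r) ∨ req)) = {Load, Sync, Retry, Init, Idle, Store, Recv}, so the formula does not hold at Send.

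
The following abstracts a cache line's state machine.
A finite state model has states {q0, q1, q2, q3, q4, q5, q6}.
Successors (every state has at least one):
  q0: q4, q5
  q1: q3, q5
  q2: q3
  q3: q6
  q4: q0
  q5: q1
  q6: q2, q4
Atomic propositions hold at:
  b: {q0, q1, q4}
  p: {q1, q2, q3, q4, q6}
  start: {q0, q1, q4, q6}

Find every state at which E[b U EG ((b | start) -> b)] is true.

{q0, q1, q4, q5}

Sat(b | start) = {q0, q1, q4, q6}
Sat((b | start) -> b) = {q0, q1, q2, q3, q4, q5}
EG ((b | start) -> b): greatest fixpoint, start Z0 = {q0, q1, q2, q3, q4, q5}, keep only states in Sat with some successor in Z. Z1 = {q0, q1, q2, q4, q5}; Z2 = {q0, q1, q4, q5}; fixed.
Sat(EG ((b | start) -> b)) = {q0, q1, q4, q5}
E[b U EG ((b | start) -> b)]: least fixpoint, start Z0 = Sat(EG ((b | start) -> b)) = {q0, q1, q4, q5}, add states in Sat(b) with some successor in Z. Already a fixed point.
Sat(E[b U EG ((b | start) -> b)]) = {q0, q1, q4, q5}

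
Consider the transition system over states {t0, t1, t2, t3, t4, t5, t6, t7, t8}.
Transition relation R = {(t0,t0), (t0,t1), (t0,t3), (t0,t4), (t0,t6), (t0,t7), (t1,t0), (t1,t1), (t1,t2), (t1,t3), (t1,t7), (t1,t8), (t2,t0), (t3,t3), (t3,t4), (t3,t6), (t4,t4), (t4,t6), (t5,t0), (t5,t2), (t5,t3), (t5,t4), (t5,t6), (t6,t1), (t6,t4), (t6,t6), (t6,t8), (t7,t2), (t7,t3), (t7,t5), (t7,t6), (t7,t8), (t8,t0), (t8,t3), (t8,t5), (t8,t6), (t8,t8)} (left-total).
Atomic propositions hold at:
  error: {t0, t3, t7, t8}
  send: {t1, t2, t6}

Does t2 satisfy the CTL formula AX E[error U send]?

E[error U send]: least fixpoint, start Z0 = Sat(send) = {t1, t2, t6}, add states in Sat(error) with some successor in Z. Z1 = {t0, t1, t2, t3, t6, t7, t8}; fixed.
Sat(E[error U send]) = {t0, t1, t2, t3, t6, t7, t8}
Sat(AX E[error U send]) = {s : every successor in {t0, t1, t2, t3, t6, t7, t8}} = {t1, t2}
t2 ∈ Sat(AX E[error U send]) = {t1, t2}, so the formula holds at t2.

Yes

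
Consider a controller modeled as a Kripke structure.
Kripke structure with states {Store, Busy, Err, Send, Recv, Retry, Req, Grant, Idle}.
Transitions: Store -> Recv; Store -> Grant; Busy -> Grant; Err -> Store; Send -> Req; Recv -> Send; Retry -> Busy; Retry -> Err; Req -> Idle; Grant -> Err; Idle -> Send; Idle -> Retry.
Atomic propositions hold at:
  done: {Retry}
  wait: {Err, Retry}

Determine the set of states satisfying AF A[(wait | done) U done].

Sat(wait | done) = {Err, Retry}
A[(wait | done) U done]: least fixpoint, start Z0 = Sat(done) = {Retry}, add states in Sat(wait | done) with every successor in Z. Already a fixed point.
Sat(A[(wait | done) U done]) = {Retry}
AF A[(wait | done) U done]: least fixpoint, start Z0 = {Retry}, add states with every successor in Z. Already a fixed point.
Sat(AF A[(wait | done) U done]) = {Retry}

{Retry}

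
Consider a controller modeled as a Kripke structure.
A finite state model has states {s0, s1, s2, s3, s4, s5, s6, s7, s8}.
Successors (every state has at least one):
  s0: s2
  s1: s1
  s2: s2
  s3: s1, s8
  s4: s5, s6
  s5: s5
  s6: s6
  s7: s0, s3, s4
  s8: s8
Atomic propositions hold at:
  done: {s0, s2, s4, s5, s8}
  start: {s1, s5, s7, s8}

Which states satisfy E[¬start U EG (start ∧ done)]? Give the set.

{s3, s4, s5, s8}

Sat(¬start) = {s0, s2, s3, s4, s6}
Sat(start ∧ done) = {s5, s8}
EG (start ∧ done): greatest fixpoint, start Z0 = {s5, s8}, keep only states in Sat with some successor in Z. Already a fixed point.
Sat(EG (start ∧ done)) = {s5, s8}
E[¬start U EG (start ∧ done)]: least fixpoint, start Z0 = Sat(EG (start ∧ done)) = {s5, s8}, add states in Sat(¬start) with some successor in Z. Z1 = {s3, s4, s5, s8}; fixed.
Sat(E[¬start U EG (start ∧ done)]) = {s3, s4, s5, s8}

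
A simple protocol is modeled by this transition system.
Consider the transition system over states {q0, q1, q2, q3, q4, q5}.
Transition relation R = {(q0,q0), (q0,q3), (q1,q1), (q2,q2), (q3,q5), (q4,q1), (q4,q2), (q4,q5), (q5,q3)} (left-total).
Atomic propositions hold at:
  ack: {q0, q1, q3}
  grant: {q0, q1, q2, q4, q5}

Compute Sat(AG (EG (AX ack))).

Sat(AX ack) = {s : every successor in {q0, q1, q3}} = {q0, q1, q5}
EG (AX ack): greatest fixpoint, start Z0 = {q0, q1, q5}, keep only states in Sat with some successor in Z. Z1 = {q0, q1}; fixed.
Sat(EG (AX ack)) = {q0, q1}
AG (EG (AX ack)): greatest fixpoint, start Z0 = {q0, q1}, keep only states in Sat with every successor in Z. Z1 = {q1}; fixed.
Sat(AG (EG (AX ack))) = {q1}

{q1}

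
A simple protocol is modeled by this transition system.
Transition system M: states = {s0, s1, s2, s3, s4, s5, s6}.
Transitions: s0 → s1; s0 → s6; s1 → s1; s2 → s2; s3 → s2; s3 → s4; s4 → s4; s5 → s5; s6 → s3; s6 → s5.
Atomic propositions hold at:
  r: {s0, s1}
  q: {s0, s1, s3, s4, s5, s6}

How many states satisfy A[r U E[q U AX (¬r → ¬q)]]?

Sat(¬r) = {s2, s3, s4, s5, s6}
Sat(¬q) = {s2}
Sat(¬r → ¬q) = {s0, s1, s2}
Sat(AX (¬r → ¬q)) = {s : every successor in {s0, s1, s2}} = {s1, s2}
E[q U AX (¬r → ¬q)]: least fixpoint, start Z0 = Sat(AX (¬r → ¬q)) = {s1, s2}, add states in Sat(q) with some successor in Z. Z1 = {s0, s1, s2, s3}; Z2 = {s0, s1, s2, s3, s6}; fixed.
Sat(E[q U AX (¬r → ¬q)]) = {s0, s1, s2, s3, s6}
A[r U E[q U AX (¬r → ¬q)]]: least fixpoint, start Z0 = Sat(E[q U AX (¬r → ¬q)]) = {s0, s1, s2, s3, s6}, add states in Sat(r) with every successor in Z. Already a fixed point.
Sat(A[r U E[q U AX (¬r → ¬q)]]) = {s0, s1, s2, s3, s6}
|Sat(A[r U E[q U AX (¬r → ¬q)]])| = |{s0, s1, s2, s3, s6}| = 5.

5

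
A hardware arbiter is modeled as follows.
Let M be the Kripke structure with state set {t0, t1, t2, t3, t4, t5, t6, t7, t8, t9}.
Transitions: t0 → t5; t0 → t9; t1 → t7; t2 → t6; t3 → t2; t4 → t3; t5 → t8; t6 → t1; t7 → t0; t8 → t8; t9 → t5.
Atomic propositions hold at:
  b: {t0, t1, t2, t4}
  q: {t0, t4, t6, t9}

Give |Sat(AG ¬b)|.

Sat(¬b) = {t3, t5, t6, t7, t8, t9}
AG ¬b: greatest fixpoint, start Z0 = {t3, t5, t6, t7, t8, t9}, keep only states in Sat with every successor in Z. Z1 = {t5, t8, t9}; fixed.
Sat(AG ¬b) = {t5, t8, t9}
|Sat(AG ¬b)| = |{t5, t8, t9}| = 3.

3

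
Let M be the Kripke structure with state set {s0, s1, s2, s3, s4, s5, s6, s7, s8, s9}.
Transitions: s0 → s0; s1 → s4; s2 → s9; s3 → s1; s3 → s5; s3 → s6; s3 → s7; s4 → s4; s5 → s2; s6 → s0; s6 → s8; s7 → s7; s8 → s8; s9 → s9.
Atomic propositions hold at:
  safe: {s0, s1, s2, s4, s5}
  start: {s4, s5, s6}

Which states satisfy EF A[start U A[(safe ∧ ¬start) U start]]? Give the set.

Sat(¬start) = {s0, s1, s2, s3, s7, s8, s9}
Sat(safe ∧ ¬start) = {s0, s1, s2}
A[(safe ∧ ¬start) U start]: least fixpoint, start Z0 = Sat(start) = {s4, s5, s6}, add states in Sat(safe ∧ ¬start) with every successor in Z. Z1 = {s1, s4, s5, s6}; fixed.
Sat(A[(safe ∧ ¬start) U start]) = {s1, s4, s5, s6}
A[start U A[(safe ∧ ¬start) U start]]: least fixpoint, start Z0 = Sat(A[(safe ∧ ¬start) U start]) = {s1, s4, s5, s6}, add states in Sat(start) with every successor in Z. Already a fixed point.
Sat(A[start U A[(safe ∧ ¬start) U start]]) = {s1, s4, s5, s6}
EF A[start U A[(safe ∧ ¬start) U start]]: least fixpoint, start Z0 = {s1, s4, s5, s6}, add states with some successor in Z. Z1 = {s1, s3, s4, s5, s6}; fixed.
Sat(EF A[start U A[(safe ∧ ¬start) U start]]) = {s1, s3, s4, s5, s6}

{s1, s3, s4, s5, s6}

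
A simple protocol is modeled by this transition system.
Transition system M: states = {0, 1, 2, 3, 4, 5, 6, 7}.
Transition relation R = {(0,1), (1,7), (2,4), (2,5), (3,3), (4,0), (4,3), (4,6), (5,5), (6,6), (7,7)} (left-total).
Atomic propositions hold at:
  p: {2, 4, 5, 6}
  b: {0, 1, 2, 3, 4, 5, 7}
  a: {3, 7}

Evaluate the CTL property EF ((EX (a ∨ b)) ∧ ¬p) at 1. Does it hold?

Sat(a ∨ b) = {0, 1, 2, 3, 4, 5, 7}
Sat(EX (a ∨ b)) = {s : some successor in {0, 1, 2, 3, 4, 5, 7}} = {0, 1, 2, 3, 4, 5, 7}
Sat(¬p) = {0, 1, 3, 7}
Sat((EX (a ∨ b)) ∧ ¬p) = {0, 1, 3, 7}
EF ((EX (a ∨ b)) ∧ ¬p): least fixpoint, start Z0 = {0, 1, 3, 7}, add states with some successor in Z. Z1 = {0, 1, 3, 4, 7}; Z2 = {0, 1, 2, 3, 4, 7}; fixed.
Sat(EF ((EX (a ∨ b)) ∧ ¬p)) = {0, 1, 2, 3, 4, 7}
1 ∈ Sat(EF ((EX (a ∨ b)) ∧ ¬p)) = {0, 1, 2, 3, 4, 7}, so the formula holds at 1.

Yes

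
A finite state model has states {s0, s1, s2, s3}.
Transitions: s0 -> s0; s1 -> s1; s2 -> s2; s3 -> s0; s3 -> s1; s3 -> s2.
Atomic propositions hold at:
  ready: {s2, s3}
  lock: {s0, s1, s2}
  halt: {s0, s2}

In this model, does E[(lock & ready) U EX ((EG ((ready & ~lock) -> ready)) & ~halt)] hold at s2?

Sat(lock & ready) = {s2}
Sat(~lock) = {s3}
Sat(ready & ~lock) = {s3}
Sat((ready & ~lock) -> ready) = {s0, s1, s2, s3}
EG ((ready & ~lock) -> ready): greatest fixpoint, start Z0 = {s0, s1, s2, s3}, keep only states in Sat with some successor in Z. Already a fixed point.
Sat(EG ((ready & ~lock) -> ready)) = {s0, s1, s2, s3}
Sat(~halt) = {s1, s3}
Sat((EG ((ready & ~lock) -> ready)) & ~halt) = {s1, s3}
Sat(EX ((EG ((ready & ~lock) -> ready)) & ~halt)) = {s : some successor in {s1, s3}} = {s1, s3}
E[(lock & ready) U EX ((EG ((ready & ~lock) -> ready)) & ~halt)]: least fixpoint, start Z0 = Sat(EX ((EG ((ready & ~lock) -> ready)) & ~halt)) = {s1, s3}, add states in Sat(lock & ready) with some successor in Z. Already a fixed point.
Sat(E[(lock & ready) U EX ((EG ((ready & ~lock) -> ready)) & ~halt)]) = {s1, s3}
s2 ∉ Sat(E[(lock & ready) U EX ((EG ((ready & ~lock) -> ready)) & ~halt)]) = {s1, s3}, so the formula does not hold at s2.

No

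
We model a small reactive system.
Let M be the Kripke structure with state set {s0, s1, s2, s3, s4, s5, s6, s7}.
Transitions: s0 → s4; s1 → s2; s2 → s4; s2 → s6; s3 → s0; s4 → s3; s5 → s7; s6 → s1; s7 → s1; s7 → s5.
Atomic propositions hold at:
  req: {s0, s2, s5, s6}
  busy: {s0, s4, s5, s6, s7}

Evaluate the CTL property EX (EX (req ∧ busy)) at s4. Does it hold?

Sat(req ∧ busy) = {s0, s5, s6}
Sat(EX (req ∧ busy)) = {s : some successor in {s0, s5, s6}} = {s2, s3, s7}
Sat(EX (EX (req ∧ busy))) = {s : some successor in {s2, s3, s7}} = {s1, s4, s5}
s4 ∈ Sat(EX (EX (req ∧ busy))) = {s1, s4, s5}, so the formula holds at s4.

Yes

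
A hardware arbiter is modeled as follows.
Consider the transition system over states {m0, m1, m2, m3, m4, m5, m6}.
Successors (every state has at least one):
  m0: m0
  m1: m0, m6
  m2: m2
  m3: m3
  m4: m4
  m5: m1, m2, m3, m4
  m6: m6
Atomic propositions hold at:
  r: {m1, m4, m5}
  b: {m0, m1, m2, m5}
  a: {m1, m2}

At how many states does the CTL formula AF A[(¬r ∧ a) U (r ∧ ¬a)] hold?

Sat(¬r) = {m0, m2, m3, m6}
Sat(¬r ∧ a) = {m2}
Sat(¬a) = {m0, m3, m4, m5, m6}
Sat(r ∧ ¬a) = {m4, m5}
A[(¬r ∧ a) U (r ∧ ¬a)]: least fixpoint, start Z0 = Sat((r ∧ ¬a)) = {m4, m5}, add states in Sat(¬r ∧ a) with every successor in Z. Already a fixed point.
Sat(A[(¬r ∧ a) U (r ∧ ¬a)]) = {m4, m5}
AF A[(¬r ∧ a) U (r ∧ ¬a)]: least fixpoint, start Z0 = {m4, m5}, add states with every successor in Z. Already a fixed point.
Sat(AF A[(¬r ∧ a) U (r ∧ ¬a)]) = {m4, m5}
|Sat(AF A[(¬r ∧ a) U (r ∧ ¬a)])| = |{m4, m5}| = 2.

2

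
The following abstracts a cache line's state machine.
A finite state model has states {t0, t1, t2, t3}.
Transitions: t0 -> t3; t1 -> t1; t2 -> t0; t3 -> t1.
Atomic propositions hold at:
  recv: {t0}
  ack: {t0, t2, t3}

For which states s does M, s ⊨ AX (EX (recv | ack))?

Sat(recv | ack) = {t0, t2, t3}
Sat(EX (recv | ack)) = {s : some successor in {t0, t2, t3}} = {t0, t2}
Sat(AX (EX (recv | ack))) = {s : every successor in {t0, t2}} = {t2}

{t2}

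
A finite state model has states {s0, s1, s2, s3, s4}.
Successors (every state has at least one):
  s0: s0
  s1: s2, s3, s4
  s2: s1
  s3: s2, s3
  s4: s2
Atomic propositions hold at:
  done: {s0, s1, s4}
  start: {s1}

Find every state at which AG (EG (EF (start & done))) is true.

{s1, s2, s3, s4}

Sat(start & done) = {s1}
EF (start & done): least fixpoint, start Z0 = {s1}, add states with some successor in Z. Z1 = {s1, s2}; Z2 = {s1, s2, s3, s4}; fixed.
Sat(EF (start & done)) = {s1, s2, s3, s4}
EG (EF (start & done)): greatest fixpoint, start Z0 = {s1, s2, s3, s4}, keep only states in Sat with some successor in Z. Already a fixed point.
Sat(EG (EF (start & done))) = {s1, s2, s3, s4}
AG (EG (EF (start & done))): greatest fixpoint, start Z0 = {s1, s2, s3, s4}, keep only states in Sat with every successor in Z. Already a fixed point.
Sat(AG (EG (EF (start & done)))) = {s1, s2, s3, s4}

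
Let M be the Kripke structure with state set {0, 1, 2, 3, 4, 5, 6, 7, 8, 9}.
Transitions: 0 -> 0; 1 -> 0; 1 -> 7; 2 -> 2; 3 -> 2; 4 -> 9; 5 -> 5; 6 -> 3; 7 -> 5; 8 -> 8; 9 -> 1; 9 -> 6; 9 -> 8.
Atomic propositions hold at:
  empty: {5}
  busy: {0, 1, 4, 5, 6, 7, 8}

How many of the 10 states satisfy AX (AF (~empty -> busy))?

7

Sat(~empty) = {0, 1, 2, 3, 4, 6, 7, 8, 9}
Sat(~empty -> busy) = {0, 1, 4, 5, 6, 7, 8}
AF (~empty -> busy): least fixpoint, start Z0 = {0, 1, 4, 5, 6, 7, 8}, add states with every successor in Z. Z1 = {0, 1, 4, 5, 6, 7, 8, 9}; fixed.
Sat(AF (~empty -> busy)) = {0, 1, 4, 5, 6, 7, 8, 9}
Sat(AX (AF (~empty -> busy))) = {s : every successor in {0, 1, 4, 5, 6, 7, 8, 9}} = {0, 1, 4, 5, 7, 8, 9}
|Sat(AX (AF (~empty -> busy)))| = |{0, 1, 4, 5, 7, 8, 9}| = 7.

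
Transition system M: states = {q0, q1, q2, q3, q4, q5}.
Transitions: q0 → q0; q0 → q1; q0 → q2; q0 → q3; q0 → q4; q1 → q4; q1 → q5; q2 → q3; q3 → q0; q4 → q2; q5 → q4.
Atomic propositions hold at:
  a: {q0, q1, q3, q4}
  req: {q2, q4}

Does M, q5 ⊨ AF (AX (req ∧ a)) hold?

Sat(req ∧ a) = {q4}
Sat(AX (req ∧ a)) = {s : every successor in {q4}} = {q5}
AF (AX (req ∧ a)): least fixpoint, start Z0 = {q5}, add states with every successor in Z. Already a fixed point.
Sat(AF (AX (req ∧ a))) = {q5}
q5 ∈ Sat(AF (AX (req ∧ a))) = {q5}, so the formula holds at q5.

Yes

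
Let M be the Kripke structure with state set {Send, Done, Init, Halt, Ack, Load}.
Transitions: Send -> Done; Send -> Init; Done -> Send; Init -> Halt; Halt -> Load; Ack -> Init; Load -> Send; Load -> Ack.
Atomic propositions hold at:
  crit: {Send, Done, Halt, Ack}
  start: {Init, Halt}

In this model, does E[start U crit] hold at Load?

E[start U crit]: least fixpoint, start Z0 = Sat(crit) = {Send, Done, Halt, Ack}, add states in Sat(start) with some successor in Z. Z1 = {Send, Done, Init, Halt, Ack}; fixed.
Sat(E[start U crit]) = {Send, Done, Init, Halt, Ack}
Load ∉ Sat(E[start U crit]) = {Send, Done, Init, Halt, Ack}, so the formula does not hold at Load.

No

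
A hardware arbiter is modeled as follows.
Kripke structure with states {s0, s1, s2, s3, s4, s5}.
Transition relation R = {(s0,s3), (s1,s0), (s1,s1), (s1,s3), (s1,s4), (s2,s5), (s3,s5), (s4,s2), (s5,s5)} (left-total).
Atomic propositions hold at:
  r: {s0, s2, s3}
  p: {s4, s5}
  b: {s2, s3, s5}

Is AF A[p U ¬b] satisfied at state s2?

No

Sat(¬b) = {s0, s1, s4}
A[p U ¬b]: least fixpoint, start Z0 = Sat(¬b) = {s0, s1, s4}, add states in Sat(p) with every successor in Z. Already a fixed point.
Sat(A[p U ¬b]) = {s0, s1, s4}
AF A[p U ¬b]: least fixpoint, start Z0 = {s0, s1, s4}, add states with every successor in Z. Already a fixed point.
Sat(AF A[p U ¬b]) = {s0, s1, s4}
s2 ∉ Sat(AF A[p U ¬b]) = {s0, s1, s4}, so the formula does not hold at s2.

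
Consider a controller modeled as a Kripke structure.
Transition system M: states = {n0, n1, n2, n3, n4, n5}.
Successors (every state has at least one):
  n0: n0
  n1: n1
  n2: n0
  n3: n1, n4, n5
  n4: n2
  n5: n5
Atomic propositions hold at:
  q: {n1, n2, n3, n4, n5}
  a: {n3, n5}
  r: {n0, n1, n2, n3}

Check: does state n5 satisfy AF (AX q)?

Sat(AX q) = {s : every successor in {n1, n2, n3, n4, n5}} = {n1, n3, n4, n5}
AF (AX q): least fixpoint, start Z0 = {n1, n3, n4, n5}, add states with every successor in Z. Already a fixed point.
Sat(AF (AX q)) = {n1, n3, n4, n5}
n5 ∈ Sat(AF (AX q)) = {n1, n3, n4, n5}, so the formula holds at n5.

Yes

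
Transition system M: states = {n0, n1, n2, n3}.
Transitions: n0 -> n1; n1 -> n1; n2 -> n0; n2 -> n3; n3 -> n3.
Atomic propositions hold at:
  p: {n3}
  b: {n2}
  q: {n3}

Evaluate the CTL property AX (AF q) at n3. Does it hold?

Yes

AF q: least fixpoint, start Z0 = {n3}, add states with every successor in Z. Already a fixed point.
Sat(AF q) = {n3}
Sat(AX (AF q)) = {s : every successor in {n3}} = {n3}
n3 ∈ Sat(AX (AF q)) = {n3}, so the formula holds at n3.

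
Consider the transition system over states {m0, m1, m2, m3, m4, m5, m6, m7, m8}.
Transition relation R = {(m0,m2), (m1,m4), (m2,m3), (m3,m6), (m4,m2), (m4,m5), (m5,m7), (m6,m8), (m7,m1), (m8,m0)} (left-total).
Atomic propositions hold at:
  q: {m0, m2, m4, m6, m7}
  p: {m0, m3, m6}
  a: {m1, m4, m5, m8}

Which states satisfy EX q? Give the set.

Sat(EX q) = {s : some successor in {m0, m2, m4, m6, m7}} = {m0, m1, m3, m4, m5, m8}

{m0, m1, m3, m4, m5, m8}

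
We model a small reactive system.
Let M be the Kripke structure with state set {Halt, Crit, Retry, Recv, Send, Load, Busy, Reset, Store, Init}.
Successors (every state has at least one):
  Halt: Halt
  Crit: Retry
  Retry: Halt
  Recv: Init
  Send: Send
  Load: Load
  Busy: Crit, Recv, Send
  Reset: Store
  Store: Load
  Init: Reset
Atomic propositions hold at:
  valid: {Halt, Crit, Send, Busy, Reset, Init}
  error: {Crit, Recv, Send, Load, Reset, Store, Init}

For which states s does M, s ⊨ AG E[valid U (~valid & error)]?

{Recv, Load, Reset, Store, Init}

Sat(~valid) = {Retry, Recv, Load, Store}
Sat(~valid & error) = {Recv, Load, Store}
E[valid U (~valid & error)]: least fixpoint, start Z0 = Sat((~valid & error)) = {Recv, Load, Store}, add states in Sat(valid) with some successor in Z. Z1 = {Recv, Load, Busy, Reset, Store}; Z2 = {Recv, Load, Busy, Reset, Store, Init}; fixed.
Sat(E[valid U (~valid & error)]) = {Recv, Load, Busy, Reset, Store, Init}
AG E[valid U (~valid & error)]: greatest fixpoint, start Z0 = {Recv, Load, Busy, Reset, Store, Init}, keep only states in Sat with every successor in Z. Z1 = {Recv, Load, Reset, Store, Init}; fixed.
Sat(AG E[valid U (~valid & error)]) = {Recv, Load, Reset, Store, Init}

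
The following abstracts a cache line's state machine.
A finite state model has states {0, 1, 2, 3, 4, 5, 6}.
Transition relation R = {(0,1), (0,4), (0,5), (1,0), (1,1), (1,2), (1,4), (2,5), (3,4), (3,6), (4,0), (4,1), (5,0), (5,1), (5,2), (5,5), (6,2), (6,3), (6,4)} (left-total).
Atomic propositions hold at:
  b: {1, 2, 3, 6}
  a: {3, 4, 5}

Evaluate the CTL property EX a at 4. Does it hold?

Sat(EX a) = {s : some successor in {3, 4, 5}} = {0, 1, 2, 3, 5, 6}
4 ∉ Sat(EX a) = {0, 1, 2, 3, 5, 6}, so the formula does not hold at 4.

No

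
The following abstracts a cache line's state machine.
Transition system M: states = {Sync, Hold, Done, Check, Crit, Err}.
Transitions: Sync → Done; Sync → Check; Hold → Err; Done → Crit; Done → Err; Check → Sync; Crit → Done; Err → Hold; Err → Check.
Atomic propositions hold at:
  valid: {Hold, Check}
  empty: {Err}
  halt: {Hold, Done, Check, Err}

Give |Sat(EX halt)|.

Sat(EX halt) = {s : some successor in {Hold, Done, Check, Err}} = {Sync, Hold, Done, Crit, Err}
|Sat(EX halt)| = |{Sync, Hold, Done, Crit, Err}| = 5.

5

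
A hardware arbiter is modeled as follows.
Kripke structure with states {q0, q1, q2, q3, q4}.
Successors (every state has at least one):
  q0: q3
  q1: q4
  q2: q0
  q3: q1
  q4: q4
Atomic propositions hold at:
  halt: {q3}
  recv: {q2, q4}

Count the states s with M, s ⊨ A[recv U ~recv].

Sat(~recv) = {q0, q1, q3}
A[recv U ~recv]: least fixpoint, start Z0 = Sat(~recv) = {q0, q1, q3}, add states in Sat(recv) with every successor in Z. Z1 = {q0, q1, q2, q3}; fixed.
Sat(A[recv U ~recv]) = {q0, q1, q2, q3}
|Sat(A[recv U ~recv])| = |{q0, q1, q2, q3}| = 4.

4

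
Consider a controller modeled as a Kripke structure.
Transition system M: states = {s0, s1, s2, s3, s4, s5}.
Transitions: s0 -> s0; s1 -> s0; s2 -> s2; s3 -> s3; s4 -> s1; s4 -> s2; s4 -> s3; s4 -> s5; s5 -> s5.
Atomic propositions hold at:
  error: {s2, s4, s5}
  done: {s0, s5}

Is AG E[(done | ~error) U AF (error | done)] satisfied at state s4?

No

Sat(~error) = {s0, s1, s3}
Sat(done | ~error) = {s0, s1, s3, s5}
Sat(error | done) = {s0, s2, s4, s5}
AF (error | done): least fixpoint, start Z0 = {s0, s2, s4, s5}, add states with every successor in Z. Z1 = {s0, s1, s2, s4, s5}; fixed.
Sat(AF (error | done)) = {s0, s1, s2, s4, s5}
E[(done | ~error) U AF (error | done)]: least fixpoint, start Z0 = Sat(AF (error | done)) = {s0, s1, s2, s4, s5}, add states in Sat(done | ~error) with some successor in Z. Already a fixed point.
Sat(E[(done | ~error) U AF (error | done)]) = {s0, s1, s2, s4, s5}
AG E[(done | ~error) U AF (error | done)]: greatest fixpoint, start Z0 = {s0, s1, s2, s4, s5}, keep only states in Sat with every successor in Z. Z1 = {s0, s1, s2, s5}; fixed.
Sat(AG E[(done | ~error) U AF (error | done)]) = {s0, s1, s2, s5}
s4 ∉ Sat(AG E[(done | ~error) U AF (error | done)]) = {s0, s1, s2, s5}, so the formula does not hold at s4.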